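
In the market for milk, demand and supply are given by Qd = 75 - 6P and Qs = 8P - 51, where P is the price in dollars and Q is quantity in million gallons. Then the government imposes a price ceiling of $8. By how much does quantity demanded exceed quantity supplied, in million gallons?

14

Equilibrium: 75 - 6P = 8P - 51, so 126 = 14P and P* = 9, Q* = 21.
The ceiling of 8 is below the equilibrium price 9, so it binds.
At P = 8: Qd = 75 - 6·8 = 27 and Qs = 8·8 - 51 = 13.
Shortage = Qd - Qs = 27 - 13 = 14.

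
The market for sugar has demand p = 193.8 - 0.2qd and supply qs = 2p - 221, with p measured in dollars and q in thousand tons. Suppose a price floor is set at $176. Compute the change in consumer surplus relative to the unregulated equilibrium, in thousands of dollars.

-624

Rearranging demand gives qd = 969 - 5p. Setting quantity demanded equal to quantity supplied, 969 - 5p = 2p - 221, gives p* = 170 and q* = 119.
Because the floor (176) lies above the market-clearing price, it is binding.
At p = 176: qd = 969 - 5·176 = 89 and qs = 2·176 - 221 = 131.
Consumer surplus without the control is ½ · (193.8 - 170) · 119 = 1416.1.
With the floor, consumers buy 89 units at 176, so CS = ½ · (193.8 - 176) · 89 = 792.1.
Change in consumer surplus = 792.1 - 1416.1 = -624.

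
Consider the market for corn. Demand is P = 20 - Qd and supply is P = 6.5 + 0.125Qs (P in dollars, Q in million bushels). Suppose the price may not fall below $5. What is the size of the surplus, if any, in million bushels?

0

Rearranging demand gives Qd = 20 - P; rearranging supply gives Qs = 8P - 52. Equilibrium: 20 - P = 8P - 52, so 72 = 9P and P* = 8, Q* = 12.
Since 5 is below P* = 8, the floor does not bind and the free-market outcome prevails.
Since the control does not bind, there is no surplus.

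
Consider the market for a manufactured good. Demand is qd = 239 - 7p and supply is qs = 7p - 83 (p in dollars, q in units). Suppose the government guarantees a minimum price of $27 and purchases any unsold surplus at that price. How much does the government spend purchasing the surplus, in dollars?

1512

Equilibrium: 239 - 7p = 7p - 83, so 322 = 14p and p* = 23, q* = 78.
Because the floor (27) lies above the market-clearing price, it is binding.
At p = 27: qd = 239 - 7·27 = 50 and qs = 7·27 - 83 = 106.
Surplus = qs - qd = 56.
Government expenditure = surplus × support price = 56 × 27 = 1512.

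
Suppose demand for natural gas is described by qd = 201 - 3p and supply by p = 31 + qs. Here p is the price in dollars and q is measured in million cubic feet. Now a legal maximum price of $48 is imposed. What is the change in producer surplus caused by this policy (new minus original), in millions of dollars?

Rearranging supply gives qs = p - 31. Equilibrium: 201 - 3p = p - 31, so 232 = 4p and p* = 58, q* = 27.
Since 48 < 58, the ceiling is binding.
At p = 48: qd = 201 - 3·48 = 57 and qs = 48 - 31 = 17.
Producer surplus without the control is ½ · (58 - 31) · 27 = 364.5.
With the ceiling, producers sell 17 units at 48, so PS = ½ · (48 - 31) · 17 = 144.5.
Change in producer surplus = 144.5 - 364.5 = -220.

-220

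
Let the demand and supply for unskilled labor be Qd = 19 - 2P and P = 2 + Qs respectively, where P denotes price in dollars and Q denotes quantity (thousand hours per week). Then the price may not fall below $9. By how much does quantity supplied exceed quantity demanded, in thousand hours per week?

Rearranging supply gives Qs = P - 2. In a free market, 19 - 2P = P - 2 gives the equilibrium P* = 7, Q* = 5.
The floor of 9 is above the equilibrium price 7, so it binds.
At P = 9: Qd = 19 - 2·9 = 1 and Qs = 9 - 2 = 7.
Surplus = Qs - Qd = 7 - 1 = 6.

6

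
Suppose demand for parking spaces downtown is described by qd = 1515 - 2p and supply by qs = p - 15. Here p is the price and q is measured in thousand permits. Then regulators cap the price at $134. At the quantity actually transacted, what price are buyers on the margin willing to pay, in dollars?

In a free market, 1515 - 2p = p - 15 gives the equilibrium p* = 510, q* = 495.
Since 134 < 510, the ceiling is binding.
At p = 134: qd = 1515 - 2·134 = 1247 and qs = 134 - 15 = 119.
Only 119 units reach the market. On the demand curve, the marginal buyer's willingness to pay at q = 119 is (1515 - 119)/2 = 698.

698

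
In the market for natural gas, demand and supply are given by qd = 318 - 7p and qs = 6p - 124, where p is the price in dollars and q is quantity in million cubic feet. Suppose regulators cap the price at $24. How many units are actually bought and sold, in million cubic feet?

20

Without the control the market clears where 318 - 7p = 6p - 124, i.e. p* = 34 and q* = 80.
Because the ceiling (24) lies below the market-clearing price, it is binding.
At p = 24: qd = 318 - 7·24 = 150 and qs = 6·24 - 124 = 20.
The quantity actually transacted is the short side, supply: 20.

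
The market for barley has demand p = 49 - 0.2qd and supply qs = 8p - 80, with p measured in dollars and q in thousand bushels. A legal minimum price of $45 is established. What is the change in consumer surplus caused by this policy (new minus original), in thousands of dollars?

-1400

Rearranging demand gives qd = 245 - 5p. In a free market, 245 - 5p = 8p - 80 gives the equilibrium p* = 25, q* = 120.
The floor of 45 is above the equilibrium price 25, so it binds.
At p = 45: qd = 245 - 5·45 = 20 and qs = 8·45 - 80 = 280.
Consumer surplus without the control is ½ · (49 - 25) · 120 = 1440.
With the floor, consumers buy 20 units at 45, so CS = ½ · (49 - 45) · 20 = 40.
Change in consumer surplus = 40 - 1440 = -1400.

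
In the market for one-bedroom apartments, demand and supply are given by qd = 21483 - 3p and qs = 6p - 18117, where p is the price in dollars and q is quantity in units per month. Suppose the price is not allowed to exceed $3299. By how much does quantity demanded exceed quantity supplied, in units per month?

9909

Setting quantity demanded equal to quantity supplied, 21483 - 3p = 6p - 18117, gives p* = 4400 and q* = 8283.
Because the ceiling (3299) lies below the market-clearing price, it is binding.
At p = 3299: qd = 21483 - 3·3299 = 11586 and qs = 6·3299 - 18117 = 1677.
Shortage = qd - qs = 11586 - 1677 = 9909.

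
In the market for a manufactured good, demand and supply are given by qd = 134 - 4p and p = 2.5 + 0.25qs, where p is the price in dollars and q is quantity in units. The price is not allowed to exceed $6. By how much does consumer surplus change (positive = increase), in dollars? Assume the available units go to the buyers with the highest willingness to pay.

Rearranging supply gives qs = 4p - 10. Without the control the market clears where 134 - 4p = 4p - 10, i.e. p* = 18 and q* = 62.
Since 6 < 18, the ceiling is binding.
At p = 6: qd = 134 - 4·6 = 110 and qs = 4·6 - 10 = 14.
Consumer surplus without the control is ½ · (33.5 - 18) · 62 = 480.5.
With the ceiling, 14 units are sold at 6 (assume they go to the highest-value buyers). The demand price at q = 14 is 30, so CS = ½ · [(33.5 - 6) + (30 - 6)] · 14 = 360.5.
Change in consumer surplus = 360.5 - 480.5 = -120.

-120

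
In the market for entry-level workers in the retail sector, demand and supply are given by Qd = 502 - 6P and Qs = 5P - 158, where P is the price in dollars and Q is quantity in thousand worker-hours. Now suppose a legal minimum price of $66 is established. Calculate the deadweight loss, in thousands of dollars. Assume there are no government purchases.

Setting quantity demanded equal to quantity supplied, 502 - 6P = 5P - 158, gives P* = 60 and Q* = 142.
Since 66 > 60, the floor is binding.
At P = 66: Qd = 502 - 6·66 = 106 and Qs = 5·66 - 158 = 172.
Quantity traded falls to 106. At Q = 106 the demand price is (502 - 106)/6 = 66 and the supply price is (158 + 106)/5 = 52.8.
Deadweight loss = ½ · (66 - 52.8) · (142 - 106) = ½ · 13.2 · 36 = 237.6.

237.6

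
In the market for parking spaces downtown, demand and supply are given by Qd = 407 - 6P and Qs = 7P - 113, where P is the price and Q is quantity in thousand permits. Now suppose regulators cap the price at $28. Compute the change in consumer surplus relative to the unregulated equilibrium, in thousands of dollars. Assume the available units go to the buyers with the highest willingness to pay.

408

Without the control the market clears where 407 - 6P = 7P - 113, i.e. P* = 40 and Q* = 167.
Because the ceiling (28) lies below the market-clearing price, it is binding.
At P = 28: Qd = 407 - 6·28 = 239 and Qs = 7·28 - 113 = 83.
Consumer surplus without the control is ½ · (407/6 - 40) · 167 = 27889/12.
With the ceiling, 83 units are sold at 28 (assume they go to the highest-value buyers). The demand price at Q = 83 is 54, so CS = ½ · [(407/6 - 28) + (54 - 28)] · 83 = 32785/12.
Change in consumer surplus = 32785/12 - 27889/12 = 408.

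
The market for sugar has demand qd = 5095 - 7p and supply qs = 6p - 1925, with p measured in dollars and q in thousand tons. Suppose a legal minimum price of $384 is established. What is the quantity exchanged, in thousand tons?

1315

Without the control the market clears where 5095 - 7p = 6p - 1925, i.e. p* = 540 and q* = 1315.
Since 384 is below p* = 540, the floor does not bind and the free-market outcome prevails.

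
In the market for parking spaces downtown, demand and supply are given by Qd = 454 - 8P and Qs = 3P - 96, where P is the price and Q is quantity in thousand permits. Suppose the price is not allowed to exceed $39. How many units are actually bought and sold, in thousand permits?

Equilibrium: 454 - 8P = 3P - 96, so 550 = 11P and P* = 50, Q* = 54.
Since 39 < 50, the ceiling is binding.
At P = 39: Qd = 454 - 8·39 = 142 and Qs = 3·39 - 96 = 21.
The quantity actually transacted is the short side, supply: 21.

21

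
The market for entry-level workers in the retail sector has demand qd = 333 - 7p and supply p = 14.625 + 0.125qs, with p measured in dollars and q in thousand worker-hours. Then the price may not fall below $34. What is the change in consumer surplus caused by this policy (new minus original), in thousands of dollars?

Rearranging supply gives qs = 8p - 117. In a free market, 333 - 7p = 8p - 117 gives the equilibrium p* = 30, q* = 123.
The floor of 34 is above the equilibrium price 30, so it binds.
At p = 34: qd = 333 - 7·34 = 95 and qs = 8·34 - 117 = 155.
Consumer surplus without the control is ½ · (333/7 - 30) · 123 = 15129/14.
With the floor, consumers buy 95 units at 34, so CS = ½ · (333/7 - 34) · 95 = 9025/14.
Change in consumer surplus = 9025/14 - 15129/14 = -436.

-436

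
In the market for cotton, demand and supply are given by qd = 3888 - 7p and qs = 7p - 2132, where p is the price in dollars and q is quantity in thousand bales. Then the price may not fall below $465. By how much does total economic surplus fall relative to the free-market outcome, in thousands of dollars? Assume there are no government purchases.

8575

Equilibrium: 3888 - 7p = 7p - 2132, so 6020 = 14p and p* = 430, q* = 878.
The floor of 465 is above the equilibrium price 430, so it binds.
At p = 465: qd = 3888 - 7·465 = 633 and qs = 7·465 - 2132 = 1123.
Quantity traded falls to 633. At q = 633 the demand price is (3888 - 633)/7 = 465 and the supply price is (2132 + 633)/7 = 395.
Deadweight loss = ½ · (465 - 395) · (878 - 633) = ½ · 70 · 245 = 8575.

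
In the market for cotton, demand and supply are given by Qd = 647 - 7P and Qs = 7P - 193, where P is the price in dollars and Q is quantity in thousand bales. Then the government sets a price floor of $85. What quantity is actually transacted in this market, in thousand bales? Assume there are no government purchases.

In a free market, 647 - 7P = 7P - 193 gives the equilibrium P* = 60, Q* = 227.
Because the floor (85) lies above the market-clearing price, it is binding.
At P = 85: Qd = 647 - 7·85 = 52 and Qs = 7·85 - 193 = 402.
The quantity actually transacted is the short side, demand: 52.

52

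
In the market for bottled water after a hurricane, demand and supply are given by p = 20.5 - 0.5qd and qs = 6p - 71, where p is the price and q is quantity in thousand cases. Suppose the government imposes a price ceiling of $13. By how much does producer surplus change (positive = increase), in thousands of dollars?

-10

Rearranging demand gives qd = 41 - 2p. In a free market, 41 - 2p = 6p - 71 gives the equilibrium p* = 14, q* = 13.
Because the ceiling (13) lies below the market-clearing price, it is binding.
At p = 13: qd = 41 - 2·13 = 15 and qs = 6·13 - 71 = 7.
Producer surplus without the control is ½ · (14 - 71/6) · 13 = 169/12.
With the ceiling, producers sell 7 units at 13, so PS = ½ · (13 - 71/6) · 7 = 49/12.
Change in producer surplus = 49/12 - 169/12 = -10.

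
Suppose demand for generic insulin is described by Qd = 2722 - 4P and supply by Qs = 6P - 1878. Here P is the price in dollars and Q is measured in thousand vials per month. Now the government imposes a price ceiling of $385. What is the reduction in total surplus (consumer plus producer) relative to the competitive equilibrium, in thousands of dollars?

42187.5

Without the control the market clears where 2722 - 4P = 6P - 1878, i.e. P* = 460 and Q* = 882.
Because the ceiling (385) lies below the market-clearing price, it is binding.
At P = 385: Qd = 2722 - 4·385 = 1182 and Qs = 6·385 - 1878 = 432.
Quantity traded falls to 432. At Q = 432 the demand price is (2722 - 432)/4 = 572.5 and the supply price is (1878 + 432)/6 = 385.
Deadweight loss = ½ · (572.5 - 385) · (882 - 432) = ½ · 187.5 · 450 = 42187.5.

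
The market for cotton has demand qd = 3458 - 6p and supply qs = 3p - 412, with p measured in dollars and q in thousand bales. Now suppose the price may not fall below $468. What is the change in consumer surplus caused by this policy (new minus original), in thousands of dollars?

-29032

Equilibrium: 3458 - 6p = 3p - 412, so 3870 = 9p and p* = 430, q* = 878.
The floor of 468 is above the equilibrium price 430, so it binds.
At p = 468: qd = 3458 - 6·468 = 650 and qs = 3·468 - 412 = 992.
Consumer surplus without the control is ½ · (1729/3 - 430) · 878 = 192721/3.
With the floor, consumers buy 650 units at 468, so CS = ½ · (1729/3 - 468) · 650 = 105625/3.
Change in consumer surplus = 105625/3 - 192721/3 = -29032.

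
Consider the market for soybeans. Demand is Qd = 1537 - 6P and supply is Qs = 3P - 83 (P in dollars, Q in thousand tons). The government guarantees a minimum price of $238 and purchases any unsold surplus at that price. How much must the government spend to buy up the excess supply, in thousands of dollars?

124236

Setting quantity demanded equal to quantity supplied, 1537 - 6P = 3P - 83, gives P* = 180 and Q* = 457.
Because the floor (238) lies above the market-clearing price, it is binding.
At P = 238: Qd = 1537 - 6·238 = 109 and Qs = 3·238 - 83 = 631.
Surplus = Qs - Qd = 522.
Government expenditure = surplus × support price = 522 × 238 = 124236.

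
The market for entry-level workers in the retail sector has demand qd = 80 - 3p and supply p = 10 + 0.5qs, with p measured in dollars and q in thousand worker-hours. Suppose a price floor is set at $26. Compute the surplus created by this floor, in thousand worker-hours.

30

Rearranging supply gives qs = 2p - 20. Setting quantity demanded equal to quantity supplied, 80 - 3p = 2p - 20, gives p* = 20 and q* = 20.
Since 26 > 20, the floor is binding.
At p = 26: qd = 80 - 3·26 = 2 and qs = 2·26 - 20 = 32.
Surplus = qs - qd = 32 - 2 = 30.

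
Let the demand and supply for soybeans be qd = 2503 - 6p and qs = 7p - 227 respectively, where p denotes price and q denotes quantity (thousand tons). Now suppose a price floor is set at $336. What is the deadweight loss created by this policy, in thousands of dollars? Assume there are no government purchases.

Setting quantity demanded equal to quantity supplied, 2503 - 6p = 7p - 227, gives p* = 210 and q* = 1243.
Because the floor (336) lies above the market-clearing price, it is binding.
At p = 336: qd = 2503 - 6·336 = 487 and qs = 7·336 - 227 = 2125.
Quantity traded falls to 487. At q = 487 the demand price is (2503 - 487)/6 = 336 and the supply price is (227 + 487)/7 = 102.
Deadweight loss = ½ · (336 - 102) · (1243 - 487) = ½ · 234 · 756 = 88452.

88452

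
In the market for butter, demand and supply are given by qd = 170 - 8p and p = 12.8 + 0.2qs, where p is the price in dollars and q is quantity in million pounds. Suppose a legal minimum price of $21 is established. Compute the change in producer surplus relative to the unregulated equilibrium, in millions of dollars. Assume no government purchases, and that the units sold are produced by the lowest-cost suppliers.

-51.6

Rearranging supply gives qs = 5p - 64. Without the control the market clears where 170 - 8p = 5p - 64, i.e. p* = 18 and q* = 26.
The floor of 21 is above the equilibrium price 18, so it binds.
At p = 21: qd = 170 - 8·21 = 2 and qs = 5·21 - 64 = 41.
Producer surplus without the control is ½ · (18 - 12.8) · 26 = 67.6.
With the floor, 2 units are sold at 21. The supply price at q = 2 is 13.2, so PS = ½ · [(21 - 12.8) + (21 - 13.2)] · 2 = 16.
Change in producer surplus = 16 - 67.6 = -51.6.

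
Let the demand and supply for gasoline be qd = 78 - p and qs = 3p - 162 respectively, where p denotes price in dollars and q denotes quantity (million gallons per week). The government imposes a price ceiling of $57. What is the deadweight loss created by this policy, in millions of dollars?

54

Equilibrium: 78 - p = 3p - 162, so 240 = 4p and p* = 60, q* = 18.
The ceiling of 57 is below the equilibrium price 60, so it binds.
At p = 57: qd = 78 - 57 = 21 and qs = 3·57 - 162 = 9.
Quantity traded falls to 9. At q = 9 the demand price is 78 - 9 = 69 and the supply price is (162 + 9)/3 = 57.
Deadweight loss = ½ · (69 - 57) · (18 - 9) = ½ · 12 · 9 = 54.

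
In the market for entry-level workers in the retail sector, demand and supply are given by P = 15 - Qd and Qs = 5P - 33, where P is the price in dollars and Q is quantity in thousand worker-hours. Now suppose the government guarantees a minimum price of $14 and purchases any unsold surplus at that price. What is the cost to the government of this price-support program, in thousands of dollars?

504

Rearranging demand gives Qd = 15 - P. Without the control the market clears where 15 - P = 5P - 33, i.e. P* = 8 and Q* = 7.
The floor of 14 is above the equilibrium price 8, so it binds.
At P = 14: Qd = 15 - 14 = 1 and Qs = 5·14 - 33 = 37.
Surplus = Qs - Qd = 36.
Government expenditure = surplus × support price = 36 × 14 = 504.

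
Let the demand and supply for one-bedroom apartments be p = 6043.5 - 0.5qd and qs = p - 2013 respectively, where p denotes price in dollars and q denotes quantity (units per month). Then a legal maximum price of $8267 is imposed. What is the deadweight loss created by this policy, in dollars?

Rearranging demand gives qd = 12087 - 2p. Equilibrium: 12087 - 2p = p - 2013, so 14100 = 3p and p* = 4700, q* = 2687.
Since 8267 is above p* = 4700, the ceiling does not bind and the free-market outcome prevails.
Since the control does not bind, no trades are prevented and deadweight loss is zero.

0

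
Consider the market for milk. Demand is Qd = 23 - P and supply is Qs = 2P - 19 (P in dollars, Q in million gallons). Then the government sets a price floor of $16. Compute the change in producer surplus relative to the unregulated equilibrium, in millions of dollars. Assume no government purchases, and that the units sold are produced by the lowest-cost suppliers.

13

In a free market, 23 - P = 2P - 19 gives the equilibrium P* = 14, Q* = 9.
The floor of 16 is above the equilibrium price 14, so it binds.
At P = 16: Qd = 23 - 16 = 7 and Qs = 2·16 - 19 = 13.
Producer surplus without the control is ½ · (14 - 9.5) · 9 = 20.25.
With the floor, 7 units are sold at 16. The supply price at Q = 7 is 13, so PS = ½ · [(16 - 9.5) + (16 - 13)] · 7 = 33.25.
Change in producer surplus = 33.25 - 20.25 = 13.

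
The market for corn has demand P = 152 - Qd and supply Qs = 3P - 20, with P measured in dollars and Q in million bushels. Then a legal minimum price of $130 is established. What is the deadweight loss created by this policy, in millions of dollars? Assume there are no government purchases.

Rearranging demand gives Qd = 152 - P. Equilibrium: 152 - P = 3P - 20, so 172 = 4P and P* = 43, Q* = 109.
The floor of 130 is above the equilibrium price 43, so it binds.
At P = 130: Qd = 152 - 130 = 22 and Qs = 3·130 - 20 = 370.
Quantity traded falls to 22. At Q = 22 the demand price is 152 - 22 = 130 and the supply price is (20 + 22)/3 = 14.
Deadweight loss = ½ · (130 - 14) · (109 - 22) = ½ · 116 · 87 = 5046.

5046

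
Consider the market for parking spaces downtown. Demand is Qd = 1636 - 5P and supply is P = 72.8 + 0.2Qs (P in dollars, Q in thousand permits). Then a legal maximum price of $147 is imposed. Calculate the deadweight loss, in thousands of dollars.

Rearranging supply gives Qs = 5P - 364. Equilibrium: 1636 - 5P = 5P - 364, so 2000 = 10P and P* = 200, Q* = 636.
Since 147 < 200, the ceiling is binding.
At P = 147: Qd = 1636 - 5·147 = 901 and Qs = 5·147 - 364 = 371.
Quantity traded falls to 371. At Q = 371 the demand price is (1636 - 371)/5 = 253 and the supply price is (364 + 371)/5 = 147.
Deadweight loss = ½ · (253 - 147) · (636 - 371) = ½ · 106 · 265 = 14045.

14045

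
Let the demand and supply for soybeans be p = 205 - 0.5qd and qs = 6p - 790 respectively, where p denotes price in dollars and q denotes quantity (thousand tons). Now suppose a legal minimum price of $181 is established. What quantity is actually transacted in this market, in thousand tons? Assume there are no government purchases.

Rearranging demand gives qd = 410 - 2p. Equilibrium: 410 - 2p = 6p - 790, so 1200 = 8p and p* = 150, q* = 110.
The floor of 181 is above the equilibrium price 150, so it binds.
At p = 181: qd = 410 - 2·181 = 48 and qs = 6·181 - 790 = 296.
The quantity actually transacted is the short side, demand: 48.

48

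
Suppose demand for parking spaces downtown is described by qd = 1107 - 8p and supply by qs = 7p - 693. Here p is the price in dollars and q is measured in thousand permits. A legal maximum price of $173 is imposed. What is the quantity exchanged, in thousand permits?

147

Without the control the market clears where 1107 - 8p = 7p - 693, i.e. p* = 120 and q* = 147.
The ceiling of 173 is above the equilibrium price 120, so it is not binding; the market clears at p* = 120, q* = 147.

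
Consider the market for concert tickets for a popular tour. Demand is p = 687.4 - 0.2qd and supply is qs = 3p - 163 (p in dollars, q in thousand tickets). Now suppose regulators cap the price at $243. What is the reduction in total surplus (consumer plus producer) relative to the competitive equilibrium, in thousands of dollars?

Rearranging demand gives qd = 3437 - 5p. Setting quantity demanded equal to quantity supplied, 3437 - 5p = 3p - 163, gives p* = 450 and q* = 1187.
The ceiling of 243 is below the equilibrium price 450, so it binds.
At p = 243: qd = 3437 - 5·243 = 2222 and qs = 3·243 - 163 = 566.
Quantity traded falls to 566. At q = 566 the demand price is (3437 - 566)/5 = 574.2 and the supply price is (163 + 566)/3 = 243.
Deadweight loss = ½ · (574.2 - 243) · (1187 - 566) = ½ · 331.2 · 621 = 102837.6.

102837.6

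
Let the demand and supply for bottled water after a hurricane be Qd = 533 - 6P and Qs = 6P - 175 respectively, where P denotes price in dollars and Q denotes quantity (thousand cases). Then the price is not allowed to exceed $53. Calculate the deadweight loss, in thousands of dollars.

216

In a free market, 533 - 6P = 6P - 175 gives the equilibrium P* = 59, Q* = 179.
Because the ceiling (53) lies below the market-clearing price, it is binding.
At P = 53: Qd = 533 - 6·53 = 215 and Qs = 6·53 - 175 = 143.
Quantity traded falls to 143. At Q = 143 the demand price is (533 - 143)/6 = 65 and the supply price is (175 + 143)/6 = 53.
Deadweight loss = ½ · (65 - 53) · (179 - 143) = ½ · 12 · 36 = 216.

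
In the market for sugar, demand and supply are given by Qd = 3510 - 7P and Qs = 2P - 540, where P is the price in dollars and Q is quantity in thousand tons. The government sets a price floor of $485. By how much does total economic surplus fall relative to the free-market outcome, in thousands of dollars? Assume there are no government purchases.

In a free market, 3510 - 7P = 2P - 540 gives the equilibrium P* = 450, Q* = 360.
The floor of 485 is above the equilibrium price 450, so it binds.
At P = 485: Qd = 3510 - 7·485 = 115 and Qs = 2·485 - 540 = 430.
Quantity traded falls to 115. At Q = 115 the demand price is (3510 - 115)/7 = 485 and the supply price is (540 + 115)/2 = 327.5.
Deadweight loss = ½ · (485 - 327.5) · (360 - 115) = ½ · 157.5 · 245 = 19293.75.

19293.75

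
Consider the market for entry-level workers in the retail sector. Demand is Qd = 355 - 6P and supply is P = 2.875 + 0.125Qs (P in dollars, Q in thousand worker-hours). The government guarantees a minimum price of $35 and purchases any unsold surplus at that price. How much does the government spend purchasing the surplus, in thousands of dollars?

Rearranging supply gives Qs = 8P - 23. Setting quantity demanded equal to quantity supplied, 355 - 6P = 8P - 23, gives P* = 27 and Q* = 193.
Since 35 > 27, the floor is binding.
At P = 35: Qd = 355 - 6·35 = 145 and Qs = 8·35 - 23 = 257.
Surplus = Qs - Qd = 112.
Government expenditure = surplus × support price = 112 × 35 = 3920.

3920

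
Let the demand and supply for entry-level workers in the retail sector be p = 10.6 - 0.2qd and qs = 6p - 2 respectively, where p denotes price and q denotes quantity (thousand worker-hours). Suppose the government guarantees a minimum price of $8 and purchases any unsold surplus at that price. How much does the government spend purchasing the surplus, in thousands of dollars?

Rearranging demand gives qd = 53 - 5p. Setting quantity demanded equal to quantity supplied, 53 - 5p = 6p - 2, gives p* = 5 and q* = 28.
Because the floor (8) lies above the market-clearing price, it is binding.
At p = 8: qd = 53 - 5·8 = 13 and qs = 6·8 - 2 = 46.
Surplus = qs - qd = 33.
Government expenditure = surplus × support price = 33 × 8 = 264.

264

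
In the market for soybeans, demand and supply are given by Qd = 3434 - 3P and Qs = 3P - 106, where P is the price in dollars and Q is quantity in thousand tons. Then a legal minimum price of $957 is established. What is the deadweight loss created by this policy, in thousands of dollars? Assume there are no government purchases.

404067

Setting quantity demanded equal to quantity supplied, 3434 - 3P = 3P - 106, gives P* = 590 and Q* = 1664.
Because the floor (957) lies above the market-clearing price, it is binding.
At P = 957: Qd = 3434 - 3·957 = 563 and Qs = 3·957 - 106 = 2765.
Quantity traded falls to 563. At Q = 563 the demand price is (3434 - 563)/3 = 957 and the supply price is (106 + 563)/3 = 223.
Deadweight loss = ½ · (957 - 223) · (1664 - 563) = ½ · 734 · 1101 = 404067.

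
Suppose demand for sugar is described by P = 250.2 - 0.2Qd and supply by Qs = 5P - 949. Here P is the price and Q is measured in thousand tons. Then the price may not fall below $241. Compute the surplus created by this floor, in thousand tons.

Rearranging demand gives Qd = 1251 - 5P. Setting quantity demanded equal to quantity supplied, 1251 - 5P = 5P - 949, gives P* = 220 and Q* = 151.
Because the floor (241) lies above the market-clearing price, it is binding.
At P = 241: Qd = 1251 - 5·241 = 46 and Qs = 5·241 - 949 = 256.
Surplus = Qs - Qd = 256 - 46 = 210.

210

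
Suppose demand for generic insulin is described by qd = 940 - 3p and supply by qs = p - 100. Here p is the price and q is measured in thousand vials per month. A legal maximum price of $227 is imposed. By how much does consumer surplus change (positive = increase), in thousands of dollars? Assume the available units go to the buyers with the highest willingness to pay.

In a free market, 940 - 3p = p - 100 gives the equilibrium p* = 260, q* = 160.
Since 227 < 260, the ceiling is binding.
At p = 227: qd = 940 - 3·227 = 259 and qs = 227 - 100 = 127.
Consumer surplus without the control is ½ · (940/3 - 260) · 160 = 12800/3.
With the ceiling, 127 units are sold at 227 (assume they go to the highest-value buyers). The demand price at q = 127 is 271, so CS = ½ · [(940/3 - 227) + (271 - 227)] · 127 = 49657/6.
Change in consumer surplus = 49657/6 - 12800/3 = 4009.5.

4009.5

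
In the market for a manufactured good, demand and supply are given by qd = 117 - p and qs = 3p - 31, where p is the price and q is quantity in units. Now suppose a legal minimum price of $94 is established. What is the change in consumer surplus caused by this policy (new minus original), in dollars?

Setting quantity demanded equal to quantity supplied, 117 - p = 3p - 31, gives p* = 37 and q* = 80.
Because the floor (94) lies above the market-clearing price, it is binding.
At p = 94: qd = 117 - 94 = 23 and qs = 3·94 - 31 = 251.
Consumer surplus without the control is ½ · (117 - 37) · 80 = 3200.
With the floor, consumers buy 23 units at 94, so CS = ½ · (117 - 94) · 23 = 264.5.
Change in consumer surplus = 264.5 - 3200 = -2935.5.

-2935.5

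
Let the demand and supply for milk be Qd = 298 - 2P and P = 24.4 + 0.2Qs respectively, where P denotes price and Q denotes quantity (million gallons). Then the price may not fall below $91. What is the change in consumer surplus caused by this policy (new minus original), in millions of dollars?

-4557

Rearranging supply gives Qs = 5P - 122. In a free market, 298 - 2P = 5P - 122 gives the equilibrium P* = 60, Q* = 178.
Because the floor (91) lies above the market-clearing price, it is binding.
At P = 91: Qd = 298 - 2·91 = 116 and Qs = 5·91 - 122 = 333.
Consumer surplus without the control is ½ · (149 - 60) · 178 = 7921.
With the floor, consumers buy 116 units at 91, so CS = ½ · (149 - 91) · 116 = 3364.
Change in consumer surplus = 3364 - 7921 = -4557.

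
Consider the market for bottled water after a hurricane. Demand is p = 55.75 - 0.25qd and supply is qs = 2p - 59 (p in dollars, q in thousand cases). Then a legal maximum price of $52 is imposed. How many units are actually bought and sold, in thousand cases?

Rearranging demand gives qd = 223 - 4p. Equilibrium: 223 - 4p = 2p - 59, so 282 = 6p and p* = 47, q* = 35.
The ceiling of 52 is above the equilibrium price 47, so it is not binding; the market clears at p* = 47, q* = 35.

35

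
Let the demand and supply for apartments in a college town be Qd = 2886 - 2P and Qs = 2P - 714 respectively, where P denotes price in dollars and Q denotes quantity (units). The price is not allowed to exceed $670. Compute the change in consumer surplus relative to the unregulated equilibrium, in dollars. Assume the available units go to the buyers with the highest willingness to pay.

Setting quantity demanded equal to quantity supplied, 2886 - 2P = 2P - 714, gives P* = 900 and Q* = 1086.
Since 670 < 900, the ceiling is binding.
At P = 670: Qd = 2886 - 2·670 = 1546 and Qs = 2·670 - 714 = 626.
Consumer surplus without the control is ½ · (1443 - 900) · 1086 = 294849.
With the ceiling, 626 units are sold at 670 (assume they go to the highest-value buyers). The demand price at Q = 626 is 1130, so CS = ½ · [(1443 - 670) + (1130 - 670)] · 626 = 385929.
Change in consumer surplus = 385929 - 294849 = 91080.

91080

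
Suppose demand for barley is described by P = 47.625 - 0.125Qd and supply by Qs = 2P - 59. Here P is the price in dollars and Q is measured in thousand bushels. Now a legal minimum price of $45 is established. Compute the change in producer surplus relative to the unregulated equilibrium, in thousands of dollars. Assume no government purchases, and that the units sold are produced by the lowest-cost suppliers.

Rearranging demand gives Qd = 381 - 8P. Equilibrium: 381 - 8P = 2P - 59, so 440 = 10P and P* = 44, Q* = 29.
Because the floor (45) lies above the market-clearing price, it is binding.
At P = 45: Qd = 381 - 8·45 = 21 and Qs = 2·45 - 59 = 31.
Producer surplus without the control is ½ · (44 - 29.5) · 29 = 210.25.
With the floor, 21 units are sold at 45. The supply price at Q = 21 is 40, so PS = ½ · [(45 - 29.5) + (45 - 40)] · 21 = 215.25.
Change in producer surplus = 215.25 - 210.25 = 5.

5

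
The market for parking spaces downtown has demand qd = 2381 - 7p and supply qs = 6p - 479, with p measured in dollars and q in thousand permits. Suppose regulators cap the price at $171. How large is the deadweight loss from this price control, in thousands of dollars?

Setting quantity demanded equal to quantity supplied, 2381 - 7p = 6p - 479, gives p* = 220 and q* = 841.
The ceiling of 171 is below the equilibrium price 220, so it binds.
At p = 171: qd = 2381 - 7·171 = 1184 and qs = 6·171 - 479 = 547.
Quantity traded falls to 547. At q = 547 the demand price is (2381 - 547)/7 = 262 and the supply price is (479 + 547)/6 = 171.
Deadweight loss = ½ · (262 - 171) · (841 - 547) = ½ · 91 · 294 = 13377.

13377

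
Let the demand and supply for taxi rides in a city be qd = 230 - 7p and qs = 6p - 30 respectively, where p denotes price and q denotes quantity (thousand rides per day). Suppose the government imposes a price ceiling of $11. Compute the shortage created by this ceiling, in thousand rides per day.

Setting quantity demanded equal to quantity supplied, 230 - 7p = 6p - 30, gives p* = 20 and q* = 90.
Because the ceiling (11) lies below the market-clearing price, it is binding.
At p = 11: qd = 230 - 7·11 = 153 and qs = 6·11 - 30 = 36.
Shortage = qd - qs = 153 - 36 = 117.

117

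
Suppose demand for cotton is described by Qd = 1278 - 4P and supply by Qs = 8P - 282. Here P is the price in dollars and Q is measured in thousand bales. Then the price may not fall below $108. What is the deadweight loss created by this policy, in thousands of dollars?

Equilibrium: 1278 - 4P = 8P - 282, so 1560 = 12P and P* = 130, Q* = 758.
Since 108 is below P* = 130, the floor does not bind and the free-market outcome prevails.
Since the control does not bind, no trades are prevented and deadweight loss is zero.

0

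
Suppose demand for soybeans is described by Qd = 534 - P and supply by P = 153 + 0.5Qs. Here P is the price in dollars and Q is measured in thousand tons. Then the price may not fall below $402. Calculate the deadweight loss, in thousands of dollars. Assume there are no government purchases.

Rearranging supply gives Qs = 2P - 306. Without the control the market clears where 534 - P = 2P - 306, i.e. P* = 280 and Q* = 254.
Since 402 > 280, the floor is binding.
At P = 402: Qd = 534 - 402 = 132 and Qs = 2·402 - 306 = 498.
Quantity traded falls to 132. At Q = 132 the demand price is 534 - 132 = 402 and the supply price is (306 + 132)/2 = 219.
Deadweight loss = ½ · (402 - 219) · (254 - 132) = ½ · 183 · 122 = 11163.

11163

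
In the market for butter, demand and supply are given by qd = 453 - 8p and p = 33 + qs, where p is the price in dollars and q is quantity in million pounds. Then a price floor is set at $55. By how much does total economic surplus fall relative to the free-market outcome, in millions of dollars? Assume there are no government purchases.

36

Rearranging supply gives qs = p - 33. Equilibrium: 453 - 8p = p - 33, so 486 = 9p and p* = 54, q* = 21.
Since 55 > 54, the floor is binding.
At p = 55: qd = 453 - 8·55 = 13 and qs = 55 - 33 = 22.
Quantity traded falls to 13. At q = 13 the demand price is (453 - 13)/8 = 55 and the supply price is 33 + 13 = 46.
Deadweight loss = ½ · (55 - 46) · (21 - 13) = ½ · 9 · 8 = 36.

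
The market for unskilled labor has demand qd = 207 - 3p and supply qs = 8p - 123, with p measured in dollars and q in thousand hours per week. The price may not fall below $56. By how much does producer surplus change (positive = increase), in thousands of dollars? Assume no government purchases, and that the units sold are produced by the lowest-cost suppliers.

Setting quantity demanded equal to quantity supplied, 207 - 3p = 8p - 123, gives p* = 30 and q* = 117.
Since 56 > 30, the floor is binding.
At p = 56: qd = 207 - 3·56 = 39 and qs = 8·56 - 123 = 325.
Producer surplus without the control is ½ · (30 - 15.375) · 117 = 855.5625.
With the floor, 39 units are sold at 56. The supply price at q = 39 is 20.25, so PS = ½ · [(56 - 15.375) + (56 - 20.25)] · 39 = 1489.3125.
Change in producer surplus = 1489.3125 - 855.5625 = 633.75.

633.75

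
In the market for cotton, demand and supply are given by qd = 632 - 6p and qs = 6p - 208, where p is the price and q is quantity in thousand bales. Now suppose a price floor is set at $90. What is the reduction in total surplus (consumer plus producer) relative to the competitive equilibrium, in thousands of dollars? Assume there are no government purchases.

2400

Equilibrium: 632 - 6p = 6p - 208, so 840 = 12p and p* = 70, q* = 212.
Because the floor (90) lies above the market-clearing price, it is binding.
At p = 90: qd = 632 - 6·90 = 92 and qs = 6·90 - 208 = 332.
Quantity traded falls to 92. At q = 92 the demand price is (632 - 92)/6 = 90 and the supply price is (208 + 92)/6 = 50.
Deadweight loss = ½ · (90 - 50) · (212 - 92) = ½ · 40 · 120 = 2400.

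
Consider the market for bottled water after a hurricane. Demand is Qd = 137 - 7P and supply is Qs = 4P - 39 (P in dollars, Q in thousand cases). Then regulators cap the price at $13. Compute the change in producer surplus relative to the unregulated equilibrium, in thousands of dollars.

Setting quantity demanded equal to quantity supplied, 137 - 7P = 4P - 39, gives P* = 16 and Q* = 25.
Because the ceiling (13) lies below the market-clearing price, it is binding.
At P = 13: Qd = 137 - 7·13 = 46 and Qs = 4·13 - 39 = 13.
Producer surplus without the control is ½ · (16 - 9.75) · 25 = 78.125.
With the ceiling, producers sell 13 units at 13, so PS = ½ · (13 - 9.75) · 13 = 21.125.
Change in producer surplus = 21.125 - 78.125 = -57.

-57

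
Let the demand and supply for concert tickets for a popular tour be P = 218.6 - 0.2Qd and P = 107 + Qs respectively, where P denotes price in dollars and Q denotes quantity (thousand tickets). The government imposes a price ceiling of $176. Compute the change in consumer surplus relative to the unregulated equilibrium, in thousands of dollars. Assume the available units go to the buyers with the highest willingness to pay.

Rearranging demand gives Qd = 1093 - 5P; rearranging supply gives Qs = P - 107. In a free market, 1093 - 5P = P - 107 gives the equilibrium P* = 200, Q* = 93.
Since 176 < 200, the ceiling is binding.
At P = 176: Qd = 1093 - 5·176 = 213 and Qs = 176 - 107 = 69.
Consumer surplus without the control is ½ · (218.6 - 200) · 93 = 864.9.
With the ceiling, 69 units are sold at 176 (assume they go to the highest-value buyers). The demand price at Q = 69 is 204.8, so CS = ½ · [(218.6 - 176) + (204.8 - 176)] · 69 = 2463.3.
Change in consumer surplus = 2463.3 - 864.9 = 1598.4.

1598.4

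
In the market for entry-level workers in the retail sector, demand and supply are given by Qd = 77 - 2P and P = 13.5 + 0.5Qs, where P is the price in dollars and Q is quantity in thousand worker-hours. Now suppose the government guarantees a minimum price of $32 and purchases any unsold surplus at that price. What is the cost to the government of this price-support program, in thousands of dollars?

768

Rearranging supply gives Qs = 2P - 27. Without the control the market clears where 77 - 2P = 2P - 27, i.e. P* = 26 and Q* = 25.
Since 32 > 26, the floor is binding.
At P = 32: Qd = 77 - 2·32 = 13 and Qs = 2·32 - 27 = 37.
Surplus = Qs - Qd = 24.
Government expenditure = surplus × support price = 24 × 32 = 768.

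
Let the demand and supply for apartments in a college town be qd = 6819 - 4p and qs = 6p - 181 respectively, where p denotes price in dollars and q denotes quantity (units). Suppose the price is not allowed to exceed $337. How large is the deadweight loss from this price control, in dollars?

Setting quantity demanded equal to quantity supplied, 6819 - 4p = 6p - 181, gives p* = 700 and q* = 4019.
Because the ceiling (337) lies below the market-clearing price, it is binding.
At p = 337: qd = 6819 - 4·337 = 5471 and qs = 6·337 - 181 = 1841.
Quantity traded falls to 1841. At q = 1841 the demand price is (6819 - 1841)/4 = 1244.5 and the supply price is (181 + 1841)/6 = 337.
Deadweight loss = ½ · (1244.5 - 337) · (4019 - 1841) = ½ · 907.5 · 2178 = 988267.5.

988267.5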